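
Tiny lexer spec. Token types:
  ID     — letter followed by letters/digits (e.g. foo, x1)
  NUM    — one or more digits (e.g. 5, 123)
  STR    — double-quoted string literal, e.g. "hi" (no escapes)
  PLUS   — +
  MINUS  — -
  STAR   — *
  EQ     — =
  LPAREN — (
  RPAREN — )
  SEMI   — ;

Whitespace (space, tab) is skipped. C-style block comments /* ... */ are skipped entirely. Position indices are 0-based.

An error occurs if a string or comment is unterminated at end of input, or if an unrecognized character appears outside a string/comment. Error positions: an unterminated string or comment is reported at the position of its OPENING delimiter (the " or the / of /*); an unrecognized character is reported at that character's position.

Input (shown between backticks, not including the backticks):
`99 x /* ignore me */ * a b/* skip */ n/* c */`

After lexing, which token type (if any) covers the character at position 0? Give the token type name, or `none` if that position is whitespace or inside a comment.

pos=0: emit NUM '99' (now at pos=2)
pos=3: emit ID 'x' (now at pos=4)
pos=5: enter COMMENT mode (saw '/*')
exit COMMENT mode (now at pos=20)
pos=21: emit STAR '*'
pos=23: emit ID 'a' (now at pos=24)
pos=25: emit ID 'b' (now at pos=26)
pos=26: enter COMMENT mode (saw '/*')
exit COMMENT mode (now at pos=36)
pos=37: emit ID 'n' (now at pos=38)
pos=38: enter COMMENT mode (saw '/*')
exit COMMENT mode (now at pos=45)
DONE. 6 tokens: [NUM, ID, STAR, ID, ID, ID]
Position 0: char is '9' -> NUM

Answer: NUM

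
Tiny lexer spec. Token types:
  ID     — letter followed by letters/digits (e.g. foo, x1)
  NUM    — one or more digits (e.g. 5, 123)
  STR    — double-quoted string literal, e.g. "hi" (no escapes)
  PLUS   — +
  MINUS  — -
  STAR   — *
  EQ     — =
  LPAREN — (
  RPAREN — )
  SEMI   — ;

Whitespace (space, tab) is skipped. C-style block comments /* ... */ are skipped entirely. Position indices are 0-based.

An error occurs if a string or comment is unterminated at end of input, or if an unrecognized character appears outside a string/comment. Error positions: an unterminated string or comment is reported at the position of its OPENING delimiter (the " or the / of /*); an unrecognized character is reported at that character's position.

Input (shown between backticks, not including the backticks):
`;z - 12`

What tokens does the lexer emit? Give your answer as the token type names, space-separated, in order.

Answer: SEMI ID MINUS NUM

Derivation:
pos=0: emit SEMI ';'
pos=1: emit ID 'z' (now at pos=2)
pos=3: emit MINUS '-'
pos=5: emit NUM '12' (now at pos=7)
DONE. 4 tokens: [SEMI, ID, MINUS, NUM]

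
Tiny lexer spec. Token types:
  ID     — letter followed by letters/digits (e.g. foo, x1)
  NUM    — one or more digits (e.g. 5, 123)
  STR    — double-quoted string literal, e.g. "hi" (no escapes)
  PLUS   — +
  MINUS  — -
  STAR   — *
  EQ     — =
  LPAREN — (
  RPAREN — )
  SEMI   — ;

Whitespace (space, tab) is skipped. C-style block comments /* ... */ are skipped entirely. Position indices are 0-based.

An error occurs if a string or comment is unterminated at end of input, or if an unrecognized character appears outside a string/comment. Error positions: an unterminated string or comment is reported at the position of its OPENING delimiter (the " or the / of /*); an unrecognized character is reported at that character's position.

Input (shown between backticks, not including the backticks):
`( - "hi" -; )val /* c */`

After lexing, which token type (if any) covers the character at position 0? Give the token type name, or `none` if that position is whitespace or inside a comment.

Answer: LPAREN

Derivation:
pos=0: emit LPAREN '('
pos=2: emit MINUS '-'
pos=4: enter STRING mode
pos=4: emit STR "hi" (now at pos=8)
pos=9: emit MINUS '-'
pos=10: emit SEMI ';'
pos=12: emit RPAREN ')'
pos=13: emit ID 'val' (now at pos=16)
pos=17: enter COMMENT mode (saw '/*')
exit COMMENT mode (now at pos=24)
DONE. 7 tokens: [LPAREN, MINUS, STR, MINUS, SEMI, RPAREN, ID]
Position 0: char is '(' -> LPAREN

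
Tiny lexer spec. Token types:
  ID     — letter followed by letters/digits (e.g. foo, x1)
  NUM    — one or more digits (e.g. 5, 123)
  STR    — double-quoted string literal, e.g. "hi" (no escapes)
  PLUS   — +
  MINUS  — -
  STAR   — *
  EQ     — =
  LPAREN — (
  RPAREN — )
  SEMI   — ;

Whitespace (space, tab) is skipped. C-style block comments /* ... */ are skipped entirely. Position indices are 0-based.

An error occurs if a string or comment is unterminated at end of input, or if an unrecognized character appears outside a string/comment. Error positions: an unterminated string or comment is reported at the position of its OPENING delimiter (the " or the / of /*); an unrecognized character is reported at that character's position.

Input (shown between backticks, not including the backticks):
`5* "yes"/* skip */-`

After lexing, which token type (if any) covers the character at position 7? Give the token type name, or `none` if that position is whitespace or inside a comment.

Answer: STR

Derivation:
pos=0: emit NUM '5' (now at pos=1)
pos=1: emit STAR '*'
pos=3: enter STRING mode
pos=3: emit STR "yes" (now at pos=8)
pos=8: enter COMMENT mode (saw '/*')
exit COMMENT mode (now at pos=18)
pos=18: emit MINUS '-'
DONE. 4 tokens: [NUM, STAR, STR, MINUS]
Position 7: char is '"' -> STR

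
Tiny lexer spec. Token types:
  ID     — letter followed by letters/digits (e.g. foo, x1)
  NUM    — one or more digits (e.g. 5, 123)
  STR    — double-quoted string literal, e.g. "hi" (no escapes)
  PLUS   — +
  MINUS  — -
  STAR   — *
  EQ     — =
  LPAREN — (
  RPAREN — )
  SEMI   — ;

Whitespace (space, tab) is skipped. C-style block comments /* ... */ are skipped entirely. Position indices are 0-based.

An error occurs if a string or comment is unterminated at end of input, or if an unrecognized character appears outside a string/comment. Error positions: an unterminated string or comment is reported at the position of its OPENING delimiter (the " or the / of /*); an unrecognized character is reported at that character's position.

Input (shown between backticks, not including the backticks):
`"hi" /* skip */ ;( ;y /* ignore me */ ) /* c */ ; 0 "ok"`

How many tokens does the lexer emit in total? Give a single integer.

Answer: 9

Derivation:
pos=0: enter STRING mode
pos=0: emit STR "hi" (now at pos=4)
pos=5: enter COMMENT mode (saw '/*')
exit COMMENT mode (now at pos=15)
pos=16: emit SEMI ';'
pos=17: emit LPAREN '('
pos=19: emit SEMI ';'
pos=20: emit ID 'y' (now at pos=21)
pos=22: enter COMMENT mode (saw '/*')
exit COMMENT mode (now at pos=37)
pos=38: emit RPAREN ')'
pos=40: enter COMMENT mode (saw '/*')
exit COMMENT mode (now at pos=47)
pos=48: emit SEMI ';'
pos=50: emit NUM '0' (now at pos=51)
pos=52: enter STRING mode
pos=52: emit STR "ok" (now at pos=56)
DONE. 9 tokens: [STR, SEMI, LPAREN, SEMI, ID, RPAREN, SEMI, NUM, STR]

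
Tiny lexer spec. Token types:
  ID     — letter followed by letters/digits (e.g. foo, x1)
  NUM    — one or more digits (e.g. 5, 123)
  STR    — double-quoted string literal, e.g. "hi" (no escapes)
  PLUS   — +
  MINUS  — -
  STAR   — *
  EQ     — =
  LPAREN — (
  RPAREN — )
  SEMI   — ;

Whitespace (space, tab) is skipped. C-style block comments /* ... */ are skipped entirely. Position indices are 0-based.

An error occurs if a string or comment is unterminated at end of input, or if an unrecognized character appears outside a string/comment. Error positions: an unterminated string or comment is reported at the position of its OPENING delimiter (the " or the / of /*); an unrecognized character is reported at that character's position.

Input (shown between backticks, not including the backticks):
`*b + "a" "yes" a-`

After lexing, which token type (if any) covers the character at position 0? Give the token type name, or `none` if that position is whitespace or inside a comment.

pos=0: emit STAR '*'
pos=1: emit ID 'b' (now at pos=2)
pos=3: emit PLUS '+'
pos=5: enter STRING mode
pos=5: emit STR "a" (now at pos=8)
pos=9: enter STRING mode
pos=9: emit STR "yes" (now at pos=14)
pos=15: emit ID 'a' (now at pos=16)
pos=16: emit MINUS '-'
DONE. 7 tokens: [STAR, ID, PLUS, STR, STR, ID, MINUS]
Position 0: char is '*' -> STAR

Answer: STAR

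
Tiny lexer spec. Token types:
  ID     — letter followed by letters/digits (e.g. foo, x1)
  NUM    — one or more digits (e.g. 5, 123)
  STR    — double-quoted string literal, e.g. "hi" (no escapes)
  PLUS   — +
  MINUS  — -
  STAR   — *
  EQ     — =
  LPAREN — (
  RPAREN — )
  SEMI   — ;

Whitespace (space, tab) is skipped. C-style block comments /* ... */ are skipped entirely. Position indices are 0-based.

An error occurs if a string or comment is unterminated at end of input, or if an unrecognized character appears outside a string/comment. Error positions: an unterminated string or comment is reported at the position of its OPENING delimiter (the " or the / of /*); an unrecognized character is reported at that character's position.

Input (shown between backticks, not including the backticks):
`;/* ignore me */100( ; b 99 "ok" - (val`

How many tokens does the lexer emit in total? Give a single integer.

pos=0: emit SEMI ';'
pos=1: enter COMMENT mode (saw '/*')
exit COMMENT mode (now at pos=16)
pos=16: emit NUM '100' (now at pos=19)
pos=19: emit LPAREN '('
pos=21: emit SEMI ';'
pos=23: emit ID 'b' (now at pos=24)
pos=25: emit NUM '99' (now at pos=27)
pos=28: enter STRING mode
pos=28: emit STR "ok" (now at pos=32)
pos=33: emit MINUS '-'
pos=35: emit LPAREN '('
pos=36: emit ID 'val' (now at pos=39)
DONE. 10 tokens: [SEMI, NUM, LPAREN, SEMI, ID, NUM, STR, MINUS, LPAREN, ID]

Answer: 10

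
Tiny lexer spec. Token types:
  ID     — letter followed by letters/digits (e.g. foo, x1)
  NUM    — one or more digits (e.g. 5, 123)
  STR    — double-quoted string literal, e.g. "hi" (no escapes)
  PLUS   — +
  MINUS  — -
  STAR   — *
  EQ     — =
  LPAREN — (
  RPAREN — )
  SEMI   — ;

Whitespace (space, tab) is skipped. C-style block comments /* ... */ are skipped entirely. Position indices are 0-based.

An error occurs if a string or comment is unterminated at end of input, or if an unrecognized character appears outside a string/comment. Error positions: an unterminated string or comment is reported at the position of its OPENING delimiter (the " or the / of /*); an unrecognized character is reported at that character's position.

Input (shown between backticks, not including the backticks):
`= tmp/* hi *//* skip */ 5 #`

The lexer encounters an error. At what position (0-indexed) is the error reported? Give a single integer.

Answer: 26

Derivation:
pos=0: emit EQ '='
pos=2: emit ID 'tmp' (now at pos=5)
pos=5: enter COMMENT mode (saw '/*')
exit COMMENT mode (now at pos=13)
pos=13: enter COMMENT mode (saw '/*')
exit COMMENT mode (now at pos=23)
pos=24: emit NUM '5' (now at pos=25)
pos=26: ERROR — unrecognized char '#'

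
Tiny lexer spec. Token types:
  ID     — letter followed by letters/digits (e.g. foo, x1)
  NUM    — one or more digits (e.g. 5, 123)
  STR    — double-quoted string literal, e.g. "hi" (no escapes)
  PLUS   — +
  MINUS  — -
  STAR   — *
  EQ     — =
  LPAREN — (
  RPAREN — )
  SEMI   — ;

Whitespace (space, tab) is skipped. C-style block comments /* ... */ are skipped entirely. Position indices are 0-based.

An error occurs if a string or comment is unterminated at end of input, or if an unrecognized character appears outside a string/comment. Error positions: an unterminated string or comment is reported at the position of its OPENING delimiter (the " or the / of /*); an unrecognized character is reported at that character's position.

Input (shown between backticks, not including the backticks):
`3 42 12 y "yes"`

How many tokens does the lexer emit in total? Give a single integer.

Answer: 5

Derivation:
pos=0: emit NUM '3' (now at pos=1)
pos=2: emit NUM '42' (now at pos=4)
pos=5: emit NUM '12' (now at pos=7)
pos=8: emit ID 'y' (now at pos=9)
pos=10: enter STRING mode
pos=10: emit STR "yes" (now at pos=15)
DONE. 5 tokens: [NUM, NUM, NUM, ID, STR]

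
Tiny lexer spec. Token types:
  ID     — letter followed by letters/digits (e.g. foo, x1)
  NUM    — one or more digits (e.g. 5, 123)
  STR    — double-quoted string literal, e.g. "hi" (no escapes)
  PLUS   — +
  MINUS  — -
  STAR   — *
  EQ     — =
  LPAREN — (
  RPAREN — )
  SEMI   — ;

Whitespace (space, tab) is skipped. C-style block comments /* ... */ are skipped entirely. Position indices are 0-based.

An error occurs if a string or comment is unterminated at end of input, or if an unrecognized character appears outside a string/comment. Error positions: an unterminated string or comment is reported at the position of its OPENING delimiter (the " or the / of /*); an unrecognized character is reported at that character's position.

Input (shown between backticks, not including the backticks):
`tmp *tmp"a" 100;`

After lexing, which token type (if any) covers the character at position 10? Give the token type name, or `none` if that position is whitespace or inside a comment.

pos=0: emit ID 'tmp' (now at pos=3)
pos=4: emit STAR '*'
pos=5: emit ID 'tmp' (now at pos=8)
pos=8: enter STRING mode
pos=8: emit STR "a" (now at pos=11)
pos=12: emit NUM '100' (now at pos=15)
pos=15: emit SEMI ';'
DONE. 6 tokens: [ID, STAR, ID, STR, NUM, SEMI]
Position 10: char is '"' -> STR

Answer: STR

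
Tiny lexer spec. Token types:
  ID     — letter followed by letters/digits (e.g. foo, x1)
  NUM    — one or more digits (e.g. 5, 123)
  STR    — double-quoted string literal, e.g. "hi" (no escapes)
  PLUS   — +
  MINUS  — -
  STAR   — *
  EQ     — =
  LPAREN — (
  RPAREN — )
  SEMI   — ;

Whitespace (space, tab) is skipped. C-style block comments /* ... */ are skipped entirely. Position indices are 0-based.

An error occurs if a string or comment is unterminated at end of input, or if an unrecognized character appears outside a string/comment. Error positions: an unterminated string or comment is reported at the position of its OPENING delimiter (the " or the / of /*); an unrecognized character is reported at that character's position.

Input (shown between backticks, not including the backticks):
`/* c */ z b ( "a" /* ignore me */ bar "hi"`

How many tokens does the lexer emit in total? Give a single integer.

Answer: 6

Derivation:
pos=0: enter COMMENT mode (saw '/*')
exit COMMENT mode (now at pos=7)
pos=8: emit ID 'z' (now at pos=9)
pos=10: emit ID 'b' (now at pos=11)
pos=12: emit LPAREN '('
pos=14: enter STRING mode
pos=14: emit STR "a" (now at pos=17)
pos=18: enter COMMENT mode (saw '/*')
exit COMMENT mode (now at pos=33)
pos=34: emit ID 'bar' (now at pos=37)
pos=38: enter STRING mode
pos=38: emit STR "hi" (now at pos=42)
DONE. 6 tokens: [ID, ID, LPAREN, STR, ID, STR]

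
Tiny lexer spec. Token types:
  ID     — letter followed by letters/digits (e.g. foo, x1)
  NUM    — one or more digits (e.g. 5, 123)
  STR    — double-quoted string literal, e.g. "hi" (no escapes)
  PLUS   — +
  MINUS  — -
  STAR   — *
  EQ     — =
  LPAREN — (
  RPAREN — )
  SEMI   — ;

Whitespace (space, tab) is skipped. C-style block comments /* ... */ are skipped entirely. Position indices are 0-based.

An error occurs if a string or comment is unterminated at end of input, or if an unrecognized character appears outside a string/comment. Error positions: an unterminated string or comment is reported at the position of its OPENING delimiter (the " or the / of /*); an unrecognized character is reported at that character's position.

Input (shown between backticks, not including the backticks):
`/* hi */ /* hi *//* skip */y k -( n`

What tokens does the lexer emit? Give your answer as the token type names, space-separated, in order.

pos=0: enter COMMENT mode (saw '/*')
exit COMMENT mode (now at pos=8)
pos=9: enter COMMENT mode (saw '/*')
exit COMMENT mode (now at pos=17)
pos=17: enter COMMENT mode (saw '/*')
exit COMMENT mode (now at pos=27)
pos=27: emit ID 'y' (now at pos=28)
pos=29: emit ID 'k' (now at pos=30)
pos=31: emit MINUS '-'
pos=32: emit LPAREN '('
pos=34: emit ID 'n' (now at pos=35)
DONE. 5 tokens: [ID, ID, MINUS, LPAREN, ID]

Answer: ID ID MINUS LPAREN ID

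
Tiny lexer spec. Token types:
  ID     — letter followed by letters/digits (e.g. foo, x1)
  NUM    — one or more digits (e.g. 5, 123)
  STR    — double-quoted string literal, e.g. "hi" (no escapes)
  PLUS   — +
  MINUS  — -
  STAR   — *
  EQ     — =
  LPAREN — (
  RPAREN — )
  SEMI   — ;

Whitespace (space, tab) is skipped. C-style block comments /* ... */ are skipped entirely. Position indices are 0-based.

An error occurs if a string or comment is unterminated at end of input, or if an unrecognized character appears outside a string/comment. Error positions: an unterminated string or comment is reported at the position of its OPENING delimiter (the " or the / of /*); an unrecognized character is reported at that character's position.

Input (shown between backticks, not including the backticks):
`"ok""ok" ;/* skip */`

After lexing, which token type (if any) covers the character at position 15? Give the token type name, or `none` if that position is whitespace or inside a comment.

Answer: none

Derivation:
pos=0: enter STRING mode
pos=0: emit STR "ok" (now at pos=4)
pos=4: enter STRING mode
pos=4: emit STR "ok" (now at pos=8)
pos=9: emit SEMI ';'
pos=10: enter COMMENT mode (saw '/*')
exit COMMENT mode (now at pos=20)
DONE. 3 tokens: [STR, STR, SEMI]
Position 15: char is 'i' -> none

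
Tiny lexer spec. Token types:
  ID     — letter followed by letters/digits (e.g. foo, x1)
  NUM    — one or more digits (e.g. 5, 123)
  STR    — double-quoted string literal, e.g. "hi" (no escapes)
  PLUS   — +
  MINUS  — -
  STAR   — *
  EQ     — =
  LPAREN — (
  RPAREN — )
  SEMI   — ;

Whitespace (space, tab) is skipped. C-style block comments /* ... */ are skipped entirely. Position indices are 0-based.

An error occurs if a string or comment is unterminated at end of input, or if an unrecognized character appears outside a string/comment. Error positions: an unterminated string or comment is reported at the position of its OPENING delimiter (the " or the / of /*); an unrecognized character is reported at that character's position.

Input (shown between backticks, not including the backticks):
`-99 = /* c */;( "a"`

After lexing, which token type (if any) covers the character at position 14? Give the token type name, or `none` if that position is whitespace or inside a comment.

Answer: LPAREN

Derivation:
pos=0: emit MINUS '-'
pos=1: emit NUM '99' (now at pos=3)
pos=4: emit EQ '='
pos=6: enter COMMENT mode (saw '/*')
exit COMMENT mode (now at pos=13)
pos=13: emit SEMI ';'
pos=14: emit LPAREN '('
pos=16: enter STRING mode
pos=16: emit STR "a" (now at pos=19)
DONE. 6 tokens: [MINUS, NUM, EQ, SEMI, LPAREN, STR]
Position 14: char is '(' -> LPAREN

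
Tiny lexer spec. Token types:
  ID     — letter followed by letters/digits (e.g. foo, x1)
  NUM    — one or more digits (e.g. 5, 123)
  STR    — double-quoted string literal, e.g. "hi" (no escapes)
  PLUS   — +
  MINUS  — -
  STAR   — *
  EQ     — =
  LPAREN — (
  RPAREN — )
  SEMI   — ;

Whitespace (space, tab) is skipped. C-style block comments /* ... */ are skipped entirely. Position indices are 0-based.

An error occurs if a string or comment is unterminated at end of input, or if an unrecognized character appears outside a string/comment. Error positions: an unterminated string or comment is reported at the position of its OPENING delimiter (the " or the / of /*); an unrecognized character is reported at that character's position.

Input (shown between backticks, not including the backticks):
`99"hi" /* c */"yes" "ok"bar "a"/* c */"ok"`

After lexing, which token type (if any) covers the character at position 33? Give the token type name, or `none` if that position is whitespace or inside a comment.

pos=0: emit NUM '99' (now at pos=2)
pos=2: enter STRING mode
pos=2: emit STR "hi" (now at pos=6)
pos=7: enter COMMENT mode (saw '/*')
exit COMMENT mode (now at pos=14)
pos=14: enter STRING mode
pos=14: emit STR "yes" (now at pos=19)
pos=20: enter STRING mode
pos=20: emit STR "ok" (now at pos=24)
pos=24: emit ID 'bar' (now at pos=27)
pos=28: enter STRING mode
pos=28: emit STR "a" (now at pos=31)
pos=31: enter COMMENT mode (saw '/*')
exit COMMENT mode (now at pos=38)
pos=38: enter STRING mode
pos=38: emit STR "ok" (now at pos=42)
DONE. 7 tokens: [NUM, STR, STR, STR, ID, STR, STR]
Position 33: char is ' ' -> none

Answer: none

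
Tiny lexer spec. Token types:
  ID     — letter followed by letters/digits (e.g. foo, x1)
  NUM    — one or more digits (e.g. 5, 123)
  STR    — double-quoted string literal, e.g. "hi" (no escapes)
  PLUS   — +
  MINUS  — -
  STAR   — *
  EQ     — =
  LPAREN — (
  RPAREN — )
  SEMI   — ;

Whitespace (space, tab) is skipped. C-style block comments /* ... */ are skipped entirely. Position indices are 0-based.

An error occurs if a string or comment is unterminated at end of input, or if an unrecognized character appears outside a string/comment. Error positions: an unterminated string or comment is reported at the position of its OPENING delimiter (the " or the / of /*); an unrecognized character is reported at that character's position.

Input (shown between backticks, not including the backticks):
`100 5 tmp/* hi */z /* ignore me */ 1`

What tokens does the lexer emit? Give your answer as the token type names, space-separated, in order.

Answer: NUM NUM ID ID NUM

Derivation:
pos=0: emit NUM '100' (now at pos=3)
pos=4: emit NUM '5' (now at pos=5)
pos=6: emit ID 'tmp' (now at pos=9)
pos=9: enter COMMENT mode (saw '/*')
exit COMMENT mode (now at pos=17)
pos=17: emit ID 'z' (now at pos=18)
pos=19: enter COMMENT mode (saw '/*')
exit COMMENT mode (now at pos=34)
pos=35: emit NUM '1' (now at pos=36)
DONE. 5 tokens: [NUM, NUM, ID, ID, NUM]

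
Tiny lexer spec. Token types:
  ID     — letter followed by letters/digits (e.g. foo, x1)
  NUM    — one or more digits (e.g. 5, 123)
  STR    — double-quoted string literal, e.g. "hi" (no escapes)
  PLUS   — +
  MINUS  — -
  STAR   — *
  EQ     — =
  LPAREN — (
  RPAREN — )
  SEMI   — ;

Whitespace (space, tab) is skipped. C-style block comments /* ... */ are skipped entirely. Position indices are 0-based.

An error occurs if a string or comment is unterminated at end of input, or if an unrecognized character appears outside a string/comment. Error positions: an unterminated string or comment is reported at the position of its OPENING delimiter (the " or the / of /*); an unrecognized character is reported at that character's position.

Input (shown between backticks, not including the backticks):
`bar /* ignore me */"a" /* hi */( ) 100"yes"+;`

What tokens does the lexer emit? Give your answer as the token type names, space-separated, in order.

pos=0: emit ID 'bar' (now at pos=3)
pos=4: enter COMMENT mode (saw '/*')
exit COMMENT mode (now at pos=19)
pos=19: enter STRING mode
pos=19: emit STR "a" (now at pos=22)
pos=23: enter COMMENT mode (saw '/*')
exit COMMENT mode (now at pos=31)
pos=31: emit LPAREN '('
pos=33: emit RPAREN ')'
pos=35: emit NUM '100' (now at pos=38)
pos=38: enter STRING mode
pos=38: emit STR "yes" (now at pos=43)
pos=43: emit PLUS '+'
pos=44: emit SEMI ';'
DONE. 8 tokens: [ID, STR, LPAREN, RPAREN, NUM, STR, PLUS, SEMI]

Answer: ID STR LPAREN RPAREN NUM STR PLUS SEMI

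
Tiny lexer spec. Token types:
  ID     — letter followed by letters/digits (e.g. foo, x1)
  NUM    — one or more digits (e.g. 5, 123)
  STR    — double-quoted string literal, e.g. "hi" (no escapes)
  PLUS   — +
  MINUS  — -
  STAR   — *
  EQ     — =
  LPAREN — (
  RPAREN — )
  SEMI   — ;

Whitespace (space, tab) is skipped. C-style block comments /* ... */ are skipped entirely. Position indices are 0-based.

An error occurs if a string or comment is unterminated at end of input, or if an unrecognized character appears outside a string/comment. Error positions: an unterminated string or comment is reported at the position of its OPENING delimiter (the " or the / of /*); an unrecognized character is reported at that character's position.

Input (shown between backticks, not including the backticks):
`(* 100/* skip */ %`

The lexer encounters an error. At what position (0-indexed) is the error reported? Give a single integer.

pos=0: emit LPAREN '('
pos=1: emit STAR '*'
pos=3: emit NUM '100' (now at pos=6)
pos=6: enter COMMENT mode (saw '/*')
exit COMMENT mode (now at pos=16)
pos=17: ERROR — unrecognized char '%'

Answer: 17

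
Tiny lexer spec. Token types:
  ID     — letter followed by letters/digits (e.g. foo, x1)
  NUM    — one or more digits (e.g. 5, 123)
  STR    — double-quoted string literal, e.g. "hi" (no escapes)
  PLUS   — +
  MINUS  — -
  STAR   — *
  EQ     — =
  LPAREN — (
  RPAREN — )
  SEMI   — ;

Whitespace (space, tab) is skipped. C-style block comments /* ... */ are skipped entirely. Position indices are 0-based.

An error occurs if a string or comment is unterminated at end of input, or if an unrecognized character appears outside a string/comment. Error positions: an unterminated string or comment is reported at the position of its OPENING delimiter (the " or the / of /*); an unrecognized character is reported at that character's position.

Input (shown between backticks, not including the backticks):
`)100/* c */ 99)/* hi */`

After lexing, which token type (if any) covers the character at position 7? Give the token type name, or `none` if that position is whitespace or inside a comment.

pos=0: emit RPAREN ')'
pos=1: emit NUM '100' (now at pos=4)
pos=4: enter COMMENT mode (saw '/*')
exit COMMENT mode (now at pos=11)
pos=12: emit NUM '99' (now at pos=14)
pos=14: emit RPAREN ')'
pos=15: enter COMMENT mode (saw '/*')
exit COMMENT mode (now at pos=23)
DONE. 4 tokens: [RPAREN, NUM, NUM, RPAREN]
Position 7: char is 'c' -> none

Answer: none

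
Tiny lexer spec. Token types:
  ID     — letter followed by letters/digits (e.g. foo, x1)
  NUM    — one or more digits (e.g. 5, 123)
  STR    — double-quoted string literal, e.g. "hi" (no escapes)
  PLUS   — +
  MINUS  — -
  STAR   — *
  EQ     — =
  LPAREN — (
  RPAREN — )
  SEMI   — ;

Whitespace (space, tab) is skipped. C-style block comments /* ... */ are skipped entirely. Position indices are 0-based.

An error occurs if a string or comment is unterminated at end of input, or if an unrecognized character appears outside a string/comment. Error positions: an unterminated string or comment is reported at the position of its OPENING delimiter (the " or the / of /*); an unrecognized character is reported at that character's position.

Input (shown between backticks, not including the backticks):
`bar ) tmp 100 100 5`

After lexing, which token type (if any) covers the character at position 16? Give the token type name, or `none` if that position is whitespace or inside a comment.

pos=0: emit ID 'bar' (now at pos=3)
pos=4: emit RPAREN ')'
pos=6: emit ID 'tmp' (now at pos=9)
pos=10: emit NUM '100' (now at pos=13)
pos=14: emit NUM '100' (now at pos=17)
pos=18: emit NUM '5' (now at pos=19)
DONE. 6 tokens: [ID, RPAREN, ID, NUM, NUM, NUM]
Position 16: char is '0' -> NUM

Answer: NUM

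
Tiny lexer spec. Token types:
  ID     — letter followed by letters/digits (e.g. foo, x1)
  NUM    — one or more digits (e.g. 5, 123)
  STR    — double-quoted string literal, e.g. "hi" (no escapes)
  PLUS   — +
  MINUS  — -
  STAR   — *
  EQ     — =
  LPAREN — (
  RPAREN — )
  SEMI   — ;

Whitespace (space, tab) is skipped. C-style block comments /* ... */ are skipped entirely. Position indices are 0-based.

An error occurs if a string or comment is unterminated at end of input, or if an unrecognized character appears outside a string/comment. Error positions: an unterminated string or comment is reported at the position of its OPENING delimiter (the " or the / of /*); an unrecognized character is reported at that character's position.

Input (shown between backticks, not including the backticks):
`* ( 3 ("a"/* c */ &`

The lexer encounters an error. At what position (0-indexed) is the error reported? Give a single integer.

pos=0: emit STAR '*'
pos=2: emit LPAREN '('
pos=4: emit NUM '3' (now at pos=5)
pos=6: emit LPAREN '('
pos=7: enter STRING mode
pos=7: emit STR "a" (now at pos=10)
pos=10: enter COMMENT mode (saw '/*')
exit COMMENT mode (now at pos=17)
pos=18: ERROR — unrecognized char '&'

Answer: 18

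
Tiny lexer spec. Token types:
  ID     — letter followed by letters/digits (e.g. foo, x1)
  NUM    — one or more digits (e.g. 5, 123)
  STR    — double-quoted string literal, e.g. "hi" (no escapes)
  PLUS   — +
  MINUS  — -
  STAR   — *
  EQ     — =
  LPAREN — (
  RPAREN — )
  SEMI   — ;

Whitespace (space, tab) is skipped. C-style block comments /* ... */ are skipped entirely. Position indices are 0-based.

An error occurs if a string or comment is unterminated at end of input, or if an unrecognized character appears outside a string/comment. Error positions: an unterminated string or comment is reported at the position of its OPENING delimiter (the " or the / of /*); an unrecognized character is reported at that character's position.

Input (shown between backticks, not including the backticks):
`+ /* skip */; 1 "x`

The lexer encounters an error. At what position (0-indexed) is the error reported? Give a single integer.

Answer: 16

Derivation:
pos=0: emit PLUS '+'
pos=2: enter COMMENT mode (saw '/*')
exit COMMENT mode (now at pos=12)
pos=12: emit SEMI ';'
pos=14: emit NUM '1' (now at pos=15)
pos=16: enter STRING mode
pos=16: ERROR — unterminated string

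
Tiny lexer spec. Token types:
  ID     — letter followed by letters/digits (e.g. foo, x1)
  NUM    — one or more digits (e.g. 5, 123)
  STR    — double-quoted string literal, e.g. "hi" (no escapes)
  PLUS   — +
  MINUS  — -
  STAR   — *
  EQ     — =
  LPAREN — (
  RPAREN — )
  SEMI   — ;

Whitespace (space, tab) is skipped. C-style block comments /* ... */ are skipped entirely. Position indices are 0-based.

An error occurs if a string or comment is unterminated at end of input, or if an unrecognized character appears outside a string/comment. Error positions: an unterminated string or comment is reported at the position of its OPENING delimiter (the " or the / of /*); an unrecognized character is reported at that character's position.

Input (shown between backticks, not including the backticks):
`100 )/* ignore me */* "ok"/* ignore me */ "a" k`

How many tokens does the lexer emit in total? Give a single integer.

pos=0: emit NUM '100' (now at pos=3)
pos=4: emit RPAREN ')'
pos=5: enter COMMENT mode (saw '/*')
exit COMMENT mode (now at pos=20)
pos=20: emit STAR '*'
pos=22: enter STRING mode
pos=22: emit STR "ok" (now at pos=26)
pos=26: enter COMMENT mode (saw '/*')
exit COMMENT mode (now at pos=41)
pos=42: enter STRING mode
pos=42: emit STR "a" (now at pos=45)
pos=46: emit ID 'k' (now at pos=47)
DONE. 6 tokens: [NUM, RPAREN, STAR, STR, STR, ID]

Answer: 6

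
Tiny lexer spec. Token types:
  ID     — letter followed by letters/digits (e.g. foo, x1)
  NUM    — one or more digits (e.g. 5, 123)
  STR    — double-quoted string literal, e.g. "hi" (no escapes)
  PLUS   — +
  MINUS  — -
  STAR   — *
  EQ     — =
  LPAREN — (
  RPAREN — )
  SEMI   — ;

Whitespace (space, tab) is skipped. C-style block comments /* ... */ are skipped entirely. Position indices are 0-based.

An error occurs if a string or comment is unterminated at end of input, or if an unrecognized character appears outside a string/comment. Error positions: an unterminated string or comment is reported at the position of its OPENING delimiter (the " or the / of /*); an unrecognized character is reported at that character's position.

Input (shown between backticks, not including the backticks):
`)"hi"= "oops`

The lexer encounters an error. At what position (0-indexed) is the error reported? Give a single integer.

pos=0: emit RPAREN ')'
pos=1: enter STRING mode
pos=1: emit STR "hi" (now at pos=5)
pos=5: emit EQ '='
pos=7: enter STRING mode
pos=7: ERROR — unterminated string

Answer: 7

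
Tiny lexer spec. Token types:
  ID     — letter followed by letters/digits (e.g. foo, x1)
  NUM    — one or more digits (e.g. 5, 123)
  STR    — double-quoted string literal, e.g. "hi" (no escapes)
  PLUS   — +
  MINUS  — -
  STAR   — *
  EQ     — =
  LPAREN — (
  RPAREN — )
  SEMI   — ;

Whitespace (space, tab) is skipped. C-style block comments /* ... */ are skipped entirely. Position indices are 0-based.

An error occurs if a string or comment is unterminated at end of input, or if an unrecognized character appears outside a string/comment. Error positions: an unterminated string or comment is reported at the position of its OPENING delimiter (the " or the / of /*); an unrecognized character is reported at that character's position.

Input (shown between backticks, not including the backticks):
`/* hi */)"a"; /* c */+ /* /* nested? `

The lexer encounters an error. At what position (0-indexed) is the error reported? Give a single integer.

pos=0: enter COMMENT mode (saw '/*')
exit COMMENT mode (now at pos=8)
pos=8: emit RPAREN ')'
pos=9: enter STRING mode
pos=9: emit STR "a" (now at pos=12)
pos=12: emit SEMI ';'
pos=14: enter COMMENT mode (saw '/*')
exit COMMENT mode (now at pos=21)
pos=21: emit PLUS '+'
pos=23: enter COMMENT mode (saw '/*')
pos=23: ERROR — unterminated comment (reached EOF)

Answer: 23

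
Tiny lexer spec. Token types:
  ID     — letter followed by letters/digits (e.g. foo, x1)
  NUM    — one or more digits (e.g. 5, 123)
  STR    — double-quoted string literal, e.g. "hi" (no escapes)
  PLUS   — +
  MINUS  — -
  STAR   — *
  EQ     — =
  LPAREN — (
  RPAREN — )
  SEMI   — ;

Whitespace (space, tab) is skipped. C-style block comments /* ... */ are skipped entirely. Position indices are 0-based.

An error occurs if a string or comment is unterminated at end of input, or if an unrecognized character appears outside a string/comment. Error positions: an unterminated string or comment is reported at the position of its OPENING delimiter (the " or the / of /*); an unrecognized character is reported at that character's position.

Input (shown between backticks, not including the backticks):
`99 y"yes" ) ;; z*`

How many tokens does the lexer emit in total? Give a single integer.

pos=0: emit NUM '99' (now at pos=2)
pos=3: emit ID 'y' (now at pos=4)
pos=4: enter STRING mode
pos=4: emit STR "yes" (now at pos=9)
pos=10: emit RPAREN ')'
pos=12: emit SEMI ';'
pos=13: emit SEMI ';'
pos=15: emit ID 'z' (now at pos=16)
pos=16: emit STAR '*'
DONE. 8 tokens: [NUM, ID, STR, RPAREN, SEMI, SEMI, ID, STAR]

Answer: 8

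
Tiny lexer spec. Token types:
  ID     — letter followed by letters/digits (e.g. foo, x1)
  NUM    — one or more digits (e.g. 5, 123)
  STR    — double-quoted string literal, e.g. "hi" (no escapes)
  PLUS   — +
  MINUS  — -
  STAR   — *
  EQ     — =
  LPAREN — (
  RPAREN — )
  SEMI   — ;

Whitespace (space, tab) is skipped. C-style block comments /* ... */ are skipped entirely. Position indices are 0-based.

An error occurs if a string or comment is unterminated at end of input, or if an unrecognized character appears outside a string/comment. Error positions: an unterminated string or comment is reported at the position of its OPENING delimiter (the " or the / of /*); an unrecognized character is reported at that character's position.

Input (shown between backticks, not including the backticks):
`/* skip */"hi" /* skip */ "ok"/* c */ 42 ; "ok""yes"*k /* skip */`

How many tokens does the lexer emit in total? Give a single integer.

pos=0: enter COMMENT mode (saw '/*')
exit COMMENT mode (now at pos=10)
pos=10: enter STRING mode
pos=10: emit STR "hi" (now at pos=14)
pos=15: enter COMMENT mode (saw '/*')
exit COMMENT mode (now at pos=25)
pos=26: enter STRING mode
pos=26: emit STR "ok" (now at pos=30)
pos=30: enter COMMENT mode (saw '/*')
exit COMMENT mode (now at pos=37)
pos=38: emit NUM '42' (now at pos=40)
pos=41: emit SEMI ';'
pos=43: enter STRING mode
pos=43: emit STR "ok" (now at pos=47)
pos=47: enter STRING mode
pos=47: emit STR "yes" (now at pos=52)
pos=52: emit STAR '*'
pos=53: emit ID 'k' (now at pos=54)
pos=55: enter COMMENT mode (saw '/*')
exit COMMENT mode (now at pos=65)
DONE. 8 tokens: [STR, STR, NUM, SEMI, STR, STR, STAR, ID]

Answer: 8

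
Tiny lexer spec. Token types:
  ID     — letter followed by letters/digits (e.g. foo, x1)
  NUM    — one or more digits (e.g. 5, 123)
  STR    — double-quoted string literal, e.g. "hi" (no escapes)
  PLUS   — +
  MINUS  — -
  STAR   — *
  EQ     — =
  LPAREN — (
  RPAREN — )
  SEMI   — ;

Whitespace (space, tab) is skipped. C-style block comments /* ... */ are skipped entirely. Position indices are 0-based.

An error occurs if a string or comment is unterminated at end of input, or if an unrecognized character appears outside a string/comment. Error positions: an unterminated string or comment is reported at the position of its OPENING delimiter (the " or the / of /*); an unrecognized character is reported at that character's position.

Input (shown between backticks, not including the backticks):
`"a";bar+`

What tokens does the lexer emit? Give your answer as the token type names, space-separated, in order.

pos=0: enter STRING mode
pos=0: emit STR "a" (now at pos=3)
pos=3: emit SEMI ';'
pos=4: emit ID 'bar' (now at pos=7)
pos=7: emit PLUS '+'
DONE. 4 tokens: [STR, SEMI, ID, PLUS]

Answer: STR SEMI ID PLUS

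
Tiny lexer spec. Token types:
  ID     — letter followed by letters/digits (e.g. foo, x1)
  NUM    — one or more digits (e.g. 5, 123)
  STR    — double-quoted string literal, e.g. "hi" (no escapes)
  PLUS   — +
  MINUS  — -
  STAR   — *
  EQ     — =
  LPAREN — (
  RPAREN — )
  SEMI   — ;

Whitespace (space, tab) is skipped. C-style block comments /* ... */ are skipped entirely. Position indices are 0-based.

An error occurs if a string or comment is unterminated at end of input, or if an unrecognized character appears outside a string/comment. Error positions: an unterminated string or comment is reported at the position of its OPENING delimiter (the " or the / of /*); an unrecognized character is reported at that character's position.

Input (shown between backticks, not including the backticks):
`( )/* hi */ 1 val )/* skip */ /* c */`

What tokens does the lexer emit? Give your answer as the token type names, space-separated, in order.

Answer: LPAREN RPAREN NUM ID RPAREN

Derivation:
pos=0: emit LPAREN '('
pos=2: emit RPAREN ')'
pos=3: enter COMMENT mode (saw '/*')
exit COMMENT mode (now at pos=11)
pos=12: emit NUM '1' (now at pos=13)
pos=14: emit ID 'val' (now at pos=17)
pos=18: emit RPAREN ')'
pos=19: enter COMMENT mode (saw '/*')
exit COMMENT mode (now at pos=29)
pos=30: enter COMMENT mode (saw '/*')
exit COMMENT mode (now at pos=37)
DONE. 5 tokens: [LPAREN, RPAREN, NUM, ID, RPAREN]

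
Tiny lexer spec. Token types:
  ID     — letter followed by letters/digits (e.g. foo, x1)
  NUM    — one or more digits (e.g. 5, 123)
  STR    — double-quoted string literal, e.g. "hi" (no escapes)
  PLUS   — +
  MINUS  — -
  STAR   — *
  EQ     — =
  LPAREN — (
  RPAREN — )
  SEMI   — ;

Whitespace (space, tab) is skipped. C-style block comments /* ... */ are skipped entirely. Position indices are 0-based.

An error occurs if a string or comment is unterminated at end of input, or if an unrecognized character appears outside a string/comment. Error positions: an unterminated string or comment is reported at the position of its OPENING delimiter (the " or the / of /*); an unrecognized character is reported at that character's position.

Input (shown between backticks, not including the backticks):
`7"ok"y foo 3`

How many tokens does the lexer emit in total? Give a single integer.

pos=0: emit NUM '7' (now at pos=1)
pos=1: enter STRING mode
pos=1: emit STR "ok" (now at pos=5)
pos=5: emit ID 'y' (now at pos=6)
pos=7: emit ID 'foo' (now at pos=10)
pos=11: emit NUM '3' (now at pos=12)
DONE. 5 tokens: [NUM, STR, ID, ID, NUM]

Answer: 5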